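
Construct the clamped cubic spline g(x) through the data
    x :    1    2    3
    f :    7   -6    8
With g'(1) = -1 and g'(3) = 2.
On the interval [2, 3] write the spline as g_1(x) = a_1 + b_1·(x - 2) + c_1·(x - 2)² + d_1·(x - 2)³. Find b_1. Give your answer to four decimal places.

With σ_i denoting the second derivative at x_i, h_i = 1, 1, and Δ_i = (y_(i+1) − y_i)/h_i = -13, 14:
  1·σ_0 + 4·σ_1 + 1·σ_2 = 6(Δ_1 - Δ_0) = 162
Clamped end conditions give two more equations: 2h_0·σ_0 + h_0·σ_1 = 6(Δ_0 - g'(1)) = -72 and h_1·σ_1 + 2h_1·σ_2 = 6(g'(3) - Δ_1) = -72.
Hence σ_0 = -75, σ_1 = 78, σ_2 = -75.
On [2, 3], with g_1(x) = a_1 + b_1·(x - 2) + c_1·(x - 2)² + d_1·(x - 2)³: c_1 = σ_1/2 = 39, d_1 = (σ_2 - σ_1)/(6h_1) = -51/2, b_1 = Δ_1 - h_1(2σ_1 + σ_2)/6 = 1/2.

0.5000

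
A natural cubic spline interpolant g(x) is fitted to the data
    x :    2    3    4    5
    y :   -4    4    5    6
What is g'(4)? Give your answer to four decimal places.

Write σ_i for g''(x_i). With h_i = 1, 1, 1 and divided differences Δ_i = 8, 1, 1, the continuity of g' gives the tridiagonal system
  1·σ_0 + 4·σ_1 + 1·σ_2 = 6(Δ_1 - Δ_0) = -42
  1·σ_1 + 4·σ_2 + 1·σ_3 = 6(Δ_2 - Δ_1) = 0
Natural end conditions: σ_0 = σ_3 = 0.
Solving: σ_0 = 0, σ_1 = -56/5, σ_2 = 14/5, σ_3 = 0.
On [4, 5], g'(x) = b_2 + 2c_2·(x - 4) + 3d_2·(x - 4)² with b_2 = Δ_2 - h_2(2σ_2 + σ_3)/6 = 1/15, c_2 = σ_2/2 = 7/5, d_2 = (σ_3 - σ_2)/(6h_2) = -7/15. So g'(4) = 1/15.

0.0667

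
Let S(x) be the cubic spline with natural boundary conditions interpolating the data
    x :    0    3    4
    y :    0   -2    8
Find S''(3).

8

Put M_i = S'' at the i-th knot. Here h = (3, 1) and Δ = (-2/3, 10), so the interior equations h_(i-1)·M_(i-1) + 2(h_(i-1)+h_i)·M_i + h_i·M_(i+1) = 6(Δ_i − Δ_(i-1)) read
  3·M_0 + 8·M_1 + 1·M_2 = 6(Δ_1 - Δ_0) = 64
Natural end conditions: M_0 = M_2 = 0.
Solving: M_0 = 0, M_1 = 8, M_2 = 0.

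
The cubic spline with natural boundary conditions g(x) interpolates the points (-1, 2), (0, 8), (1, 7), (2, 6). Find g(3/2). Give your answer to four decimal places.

With M_i denoting the second derivative at x_i, h_i = 1, 1, 1, and Δ_i = (y_(i+1) − y_i)/h_i = 6, -1, -1:
  1·M_0 + 4·M_1 + 1·M_2 = 6(Δ_1 - Δ_0) = -42
  1·M_1 + 4·M_2 + 1·M_3 = 6(Δ_2 - Δ_1) = 0
Natural end conditions: M_0 = M_3 = 0.
Solving the tridiagonal system: M_0 = 0, M_1 = -56/5, M_2 = 14/5, M_3 = 0.
On [1, 2], g(x) = 7 - 29/15·(x - 1) + 7/5·(x - 1)² - 7/15·(x - 1)³.
With (x - 1) = 1/2: g(3/2) = 253/40.

6.3250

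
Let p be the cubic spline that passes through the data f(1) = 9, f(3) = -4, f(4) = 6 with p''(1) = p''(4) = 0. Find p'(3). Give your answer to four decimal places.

4.5000

Write σ_i for p''(x_i). With h_i = 2, 1 and divided differences Δ_i = -13/2, 10, the continuity of p' gives the tridiagonal system
  2·σ_0 + 6·σ_1 + 1·σ_2 = 6(Δ_1 - Δ_0) = 99
Natural end conditions: σ_0 = σ_2 = 0.
Solving the tridiagonal system: σ_0 = 0, σ_1 = 33/2, σ_2 = 0.
On [3, 4], p'(x) = b_1 + 2c_1·(x - 3) + 3d_1·(x - 3)² with b_1 = Δ_1 - h_1(2σ_1 + σ_2)/6 = 9/2, c_1 = σ_1/2 = 33/4, d_1 = (σ_2 - σ_1)/(6h_1) = -11/4. So p'(3) = 9/2.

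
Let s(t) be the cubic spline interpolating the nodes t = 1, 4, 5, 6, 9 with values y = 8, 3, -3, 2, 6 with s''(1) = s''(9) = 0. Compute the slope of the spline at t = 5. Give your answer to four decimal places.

Write m_i for s''(x_i). With h_i = 3, 1, 1, 3 and divided differences Δ_i = -5/3, -6, 5, 4/3, the continuity of s' gives the tridiagonal system
  3·m_0 + 8·m_1 + 1·m_2 = 6(Δ_1 - Δ_0) = -26
  1·m_1 + 4·m_2 + 1·m_3 = 6(Δ_2 - Δ_1) = 66
  1·m_2 + 8·m_3 + 3·m_4 = 6(Δ_3 - Δ_2) = -22
Natural end conditions: m_0 = m_4 = 0.
Solving: m_0 = 0, m_1 = -113/20, m_2 = 96/5, m_3 = -103/20, m_4 = 0.
On [5, 6], s'(t) = b_2 + 2c_2·(t - 5) + 3d_2·(t - 5)² with b_2 = Δ_2 - h_2(2m_2 + m_3)/6 = -13/24, c_2 = m_2/2 = 48/5, d_2 = (m_3 - m_2)/(6h_2) = -487/120. So s'(5) = -13/24.

-0.5417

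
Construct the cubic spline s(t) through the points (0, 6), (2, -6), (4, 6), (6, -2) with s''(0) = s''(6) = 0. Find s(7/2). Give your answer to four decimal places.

3.4625

Write M_i for s''(x_i). With h_i = 2, 2, 2 and divided differences Δ_i = -6, 6, -4, the continuity of s' gives the tridiagonal system
  2·M_0 + 8·M_1 + 2·M_2 = 6(Δ_1 - Δ_0) = 72
  2·M_1 + 8·M_2 + 2·M_3 = 6(Δ_2 - Δ_1) = -60
Natural end conditions: M_0 = M_3 = 0.
Solving the tridiagonal system: M_0 = 0, M_1 = 58/5, M_2 = -52/5, M_3 = 0.
On [2, 4], s(t) = -6 + 26/15·(t - 2) + 29/5·(t - 2)² - 11/6·(t - 2)³.
With (t - 2) = 3/2: s(7/2) = 277/80.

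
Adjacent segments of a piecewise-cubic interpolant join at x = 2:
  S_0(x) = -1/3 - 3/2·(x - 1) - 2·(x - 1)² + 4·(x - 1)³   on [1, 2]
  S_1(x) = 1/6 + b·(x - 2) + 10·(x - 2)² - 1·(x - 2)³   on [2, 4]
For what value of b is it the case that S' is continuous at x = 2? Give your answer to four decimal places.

S_0'(x) = -3/2 - 4·(x - 1) + 12·(x - 1)², so S_0'(2) = 13/2. On the right, S_1'(2) = b, so b = 13/2.

6.5000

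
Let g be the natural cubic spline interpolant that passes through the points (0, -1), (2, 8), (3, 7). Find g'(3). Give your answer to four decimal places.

Write M_i for g''(x_i). With h_i = 2, 1 and divided differences Δ_i = 9/2, -1, the continuity of g' gives the tridiagonal system
  2·M_0 + 6·M_1 + 1·M_2 = 6(Δ_1 - Δ_0) = -33
Natural end conditions: M_0 = M_2 = 0.
Hence M_0 = 0, M_1 = -11/2, M_2 = 0.
On [2, 3], g'(x) = b_1 + 2c_1·(x - 2) + 3d_1·(x - 2)² with b_1 = Δ_1 - h_1(2M_1 + M_2)/6 = 5/6, c_1 = M_1/2 = -11/4, d_1 = (M_2 - M_1)/(6h_1) = 11/12. So g'(3) = -23/12.

-1.9167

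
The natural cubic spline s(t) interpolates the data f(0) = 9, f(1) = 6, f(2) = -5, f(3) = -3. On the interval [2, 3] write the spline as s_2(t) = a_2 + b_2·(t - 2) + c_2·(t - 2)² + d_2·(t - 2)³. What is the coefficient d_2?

Let m_i = s''(x_i). Step sizes h_i = 1, 1, 1; slopes of the chords Δ_i = (y_(i+1) - y_i)/h_i = -3, -11, 2.
  1·m_0 + 4·m_1 + 1·m_2 = 6(Δ_1 - Δ_0) = -48
  1·m_1 + 4·m_2 + 1·m_3 = 6(Δ_2 - Δ_1) = 78
Natural end conditions: m_0 = m_3 = 0.
Hence m_0 = 0, m_1 = -18, m_2 = 24, m_3 = 0.
On [2, 3], with s_2(t) = a_2 + b_2·(t - 2) + c_2·(t - 2)² + d_2·(t - 2)³: c_2 = m_2/2 = 12, d_2 = (m_3 - m_2)/(6h_2) = -4, b_2 = Δ_2 - h_2(2m_2 + m_3)/6 = -6.

-4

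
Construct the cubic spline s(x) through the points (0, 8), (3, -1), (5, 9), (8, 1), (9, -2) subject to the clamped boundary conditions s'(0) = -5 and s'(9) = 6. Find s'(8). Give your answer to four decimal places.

Write m_i for s''(x_i). With h_i = 3, 2, 3, 1 and divided differences Δ_i = -3, 5, -8/3, -3, the continuity of s' gives the tridiagonal system
  3·m_0 + 10·m_1 + 2·m_2 = 6(Δ_1 - Δ_0) = 48
  2·m_1 + 10·m_2 + 3·m_3 = 6(Δ_2 - Δ_1) = -46
  3·m_2 + 8·m_3 + 1·m_4 = 6(Δ_3 - Δ_2) = -2
Clamped end conditions give two more equations: 2h_0·m_0 + h_0·m_1 = 6(Δ_0 - s'(0)) = 12 and h_3·m_3 + 2h_3·m_4 = 6(s'(9) - Δ_3) = 54.
Forward elimination and back-substitution give m_0 = -194/177, m_1 = 1096/177, m_2 = -941/177, m_3 = -308/177, m_4 = 4933/177.
On [8, 9], s'(x) = b_3 + 2c_3·(x - 8) + 3d_3·(x - 8)² with b_3 = Δ_3 - h_3(2m_3 + m_4)/6 = -2501/354, c_3 = m_3/2 = -154/177, d_3 = (m_4 - m_3)/(6h_3) = 1747/354. So s'(8) = -2501/354.

-7.0650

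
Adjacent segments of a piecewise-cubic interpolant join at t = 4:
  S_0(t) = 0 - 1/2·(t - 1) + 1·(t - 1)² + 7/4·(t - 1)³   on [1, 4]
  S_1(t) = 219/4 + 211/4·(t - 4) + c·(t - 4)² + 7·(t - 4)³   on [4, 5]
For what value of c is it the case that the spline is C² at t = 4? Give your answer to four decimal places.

16.7500

S_0''(t) = 2 + 21/2·(t - 1), so S_0''(4) = 67/2. On the right, S_1''(4) = 2c, so c = 67/4.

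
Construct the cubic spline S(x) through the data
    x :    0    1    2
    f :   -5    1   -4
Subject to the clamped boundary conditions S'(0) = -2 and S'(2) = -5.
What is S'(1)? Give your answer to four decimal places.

Write m_i for S''(x_i). With h_i = 1, 1 and divided differences Δ_i = 6, -5, the continuity of S' gives the tridiagonal system
  1·m_0 + 4·m_1 + 1·m_2 = 6(Δ_1 - Δ_0) = -66
Clamped end conditions give two more equations: 2h_0·m_0 + h_0·m_1 = 6(Δ_0 - S'(0)) = 48 and h_1·m_1 + 2h_1·m_2 = 6(S'(2) - Δ_1) = 0.
Hence m_0 = 39, m_1 = -30, m_2 = 15.
On [1, 2], S'(x) = b_1 + 2c_1·(x - 1) + 3d_1·(x - 1)² with b_1 = Δ_1 - h_1(2m_1 + m_2)/6 = 5/2, c_1 = m_1/2 = -15, d_1 = (m_2 - m_1)/(6h_1) = 15/2. So S'(1) = 5/2.

2.5000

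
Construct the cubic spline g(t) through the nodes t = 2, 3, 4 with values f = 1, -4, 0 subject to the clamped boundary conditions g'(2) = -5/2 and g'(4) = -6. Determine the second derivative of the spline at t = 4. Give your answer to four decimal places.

-45.2500

Let σ_i = g''(x_i). Step sizes h_i = 1, 1; slopes of the chords Δ_i = (y_(i+1) - y_i)/h_i = -5, 4.
  1·σ_0 + 4·σ_1 + 1·σ_2 = 6(Δ_1 - Δ_0) = 54
Clamped end conditions give two more equations: 2h_0·σ_0 + h_0·σ_1 = 6(Δ_0 - g'(2)) = -15 and h_1·σ_1 + 2h_1·σ_2 = 6(g'(4) - Δ_1) = -60.
Solving the tridiagonal system: σ_0 = -91/4, σ_1 = 61/2, σ_2 = -181/4.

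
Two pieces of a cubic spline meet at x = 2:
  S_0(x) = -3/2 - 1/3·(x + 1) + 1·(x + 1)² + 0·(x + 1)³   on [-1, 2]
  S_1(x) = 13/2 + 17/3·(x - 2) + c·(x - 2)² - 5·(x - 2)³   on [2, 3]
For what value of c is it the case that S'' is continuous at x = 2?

S_0''(x) = 2 + 0·(x + 1), so S_0''(2) = 2. On the right, S_1''(2) = 2c, so c = 1.

1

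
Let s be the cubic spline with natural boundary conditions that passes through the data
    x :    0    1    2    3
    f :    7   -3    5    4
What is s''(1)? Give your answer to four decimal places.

Put σ_i = s'' at the i-th knot. Here h = (1, 1, 1) and Δ = (-10, 8, -1), so the interior equations h_(i-1)·σ_(i-1) + 2(h_(i-1)+h_i)·σ_i + h_i·σ_(i+1) = 6(Δ_i − Δ_(i-1)) read
  1·σ_0 + 4·σ_1 + 1·σ_2 = 6(Δ_1 - Δ_0) = 108
  1·σ_1 + 4·σ_2 + 1·σ_3 = 6(Δ_2 - Δ_1) = -54
Natural end conditions: σ_0 = σ_3 = 0.
Hence σ_0 = 0, σ_1 = 162/5, σ_2 = -108/5, σ_3 = 0.

32.4000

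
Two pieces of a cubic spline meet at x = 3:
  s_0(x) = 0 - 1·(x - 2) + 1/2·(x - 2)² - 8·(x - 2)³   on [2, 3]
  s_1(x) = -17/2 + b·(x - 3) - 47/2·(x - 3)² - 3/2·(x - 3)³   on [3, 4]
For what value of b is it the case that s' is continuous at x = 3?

-24

s_0'(x) = -1 + 1·(x - 2) - 24·(x - 2)², so s_0'(3) = -24. On the right, s_1'(3) = b, so b = -24.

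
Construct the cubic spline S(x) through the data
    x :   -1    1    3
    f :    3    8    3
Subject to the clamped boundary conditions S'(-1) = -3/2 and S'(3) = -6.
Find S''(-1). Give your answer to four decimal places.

Put σ_i = S'' at the i-th knot. Here h = (2, 2) and Δ = (5/2, -5/2), so the interior equations h_(i-1)·σ_(i-1) + 2(h_(i-1)+h_i)·σ_i + h_i·σ_(i+1) = 6(Δ_i − Δ_(i-1)) read
  2·σ_0 + 8·σ_1 + 2·σ_2 = 6(Δ_1 - Δ_0) = -30
Clamped end conditions give two more equations: 2h_0·σ_0 + h_0·σ_1 = 6(Δ_0 - S'(-1)) = 24 and h_1·σ_1 + 2h_1·σ_2 = 6(S'(3) - Δ_1) = -21.
Solving the tridiagonal system: σ_0 = 69/8, σ_1 = -21/4, σ_2 = -21/8.

8.6250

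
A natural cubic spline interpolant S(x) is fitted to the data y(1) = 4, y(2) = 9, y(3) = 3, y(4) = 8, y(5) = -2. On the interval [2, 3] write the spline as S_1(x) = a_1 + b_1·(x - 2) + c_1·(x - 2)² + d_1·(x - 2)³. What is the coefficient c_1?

-12

With M_i denoting the second derivative at x_i, h_i = 1, 1, 1, 1, and Δ_i = (y_(i+1) − y_i)/h_i = 5, -6, 5, -10:
  1·M_0 + 4·M_1 + 1·M_2 = 6(Δ_1 - Δ_0) = -66
  1·M_1 + 4·M_2 + 1·M_3 = 6(Δ_2 - Δ_1) = 66
  1·M_2 + 4·M_3 + 1·M_4 = 6(Δ_3 - Δ_2) = -90
Natural end conditions: M_0 = M_4 = 0.
Solving the tridiagonal system: M_0 = 0, M_1 = -24, M_2 = 30, M_3 = -30, M_4 = 0.
On [2, 3], with S_1(x) = a_1 + b_1·(x - 2) + c_1·(x - 2)² + d_1·(x - 2)³: c_1 = M_1/2 = -12, d_1 = (M_2 - M_1)/(6h_1) = 9, b_1 = Δ_1 - h_1(2M_1 + M_2)/6 = -3.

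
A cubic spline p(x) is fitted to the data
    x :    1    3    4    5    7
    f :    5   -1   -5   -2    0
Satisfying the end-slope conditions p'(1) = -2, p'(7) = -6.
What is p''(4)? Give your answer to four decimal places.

With m_i denoting the second derivative at x_i, h_i = 2, 1, 1, 2, and Δ_i = (y_(i+1) − y_i)/h_i = -3, -4, 3, 1:
  2·m_0 + 6·m_1 + 1·m_2 = 6(Δ_1 - Δ_0) = -6
  1·m_1 + 4·m_2 + 1·m_3 = 6(Δ_2 - Δ_1) = 42
  1·m_2 + 6·m_3 + 2·m_4 = 6(Δ_3 - Δ_2) = -12
Clamped end conditions give two more equations: 2h_0·m_0 + h_0·m_1 = 6(Δ_0 - p'(1)) = -6 and h_3·m_3 + 2h_3·m_4 = 6(p'(7) - Δ_3) = -42.
Solving the tridiagonal system: m_0 = -1/15, m_1 = -43/15, m_2 = 34/3, m_3 = -7/15, m_4 = -154/15.

11.3333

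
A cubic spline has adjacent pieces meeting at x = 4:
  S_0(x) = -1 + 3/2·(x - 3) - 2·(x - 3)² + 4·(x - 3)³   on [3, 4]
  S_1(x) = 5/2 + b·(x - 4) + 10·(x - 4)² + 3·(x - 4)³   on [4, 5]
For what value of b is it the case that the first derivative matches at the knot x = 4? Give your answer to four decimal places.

S_0'(x) = 3/2 - 4·(x - 3) + 12·(x - 3)², so S_0'(4) = 19/2. On the right, S_1'(4) = b, so b = 19/2.

9.5000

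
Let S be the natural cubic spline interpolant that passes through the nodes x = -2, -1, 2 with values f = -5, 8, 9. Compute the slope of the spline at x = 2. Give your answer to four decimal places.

-4.4167

Let M_i = S''(x_i). Step sizes h_i = 1, 3; slopes of the chords Δ_i = (y_(i+1) - y_i)/h_i = 13, 1/3.
  1·M_0 + 8·M_1 + 3·M_2 = 6(Δ_1 - Δ_0) = -76
Natural end conditions: M_0 = M_2 = 0.
Solving: M_0 = 0, M_1 = -19/2, M_2 = 0.
On [-1, 2], S'(x) = b_1 + 2c_1·(x + 1) + 3d_1·(x + 1)² with b_1 = Δ_1 - h_1(2M_1 + M_2)/6 = 59/6, c_1 = M_1/2 = -19/4, d_1 = (M_2 - M_1)/(6h_1) = 19/36. So S'(2) = -53/12.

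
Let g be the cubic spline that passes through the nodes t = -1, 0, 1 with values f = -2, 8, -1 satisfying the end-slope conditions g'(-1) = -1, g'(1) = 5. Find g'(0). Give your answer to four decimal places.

Write M_i for g''(x_i). With h_i = 1, 1 and divided differences Δ_i = 10, -9, the continuity of g' gives the tridiagonal system
  1·M_0 + 4·M_1 + 1·M_2 = 6(Δ_1 - Δ_0) = -114
Clamped end conditions give two more equations: 2h_0·M_0 + h_0·M_1 = 6(Δ_0 - g'(-1)) = 66 and h_1·M_1 + 2h_1·M_2 = 6(g'(1) - Δ_1) = 84.
Solving the tridiagonal system: M_0 = 129/2, M_1 = -63, M_2 = 147/2.
On [0, 1], g'(t) = b_1 + 2c_1·t + 3d_1·t² with b_1 = Δ_1 - h_1(2M_1 + M_2)/6 = -1/4, c_1 = M_1/2 = -63/2, d_1 = (M_2 - M_1)/(6h_1) = 91/4. So g'(0) = -1/4.

-0.2500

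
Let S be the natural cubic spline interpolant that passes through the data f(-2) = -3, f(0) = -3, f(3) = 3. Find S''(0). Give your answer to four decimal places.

Put M_i = S'' at the i-th knot. Here h = (2, 3) and Δ = (0, 2), so the interior equations h_(i-1)·M_(i-1) + 2(h_(i-1)+h_i)·M_i + h_i·M_(i+1) = 6(Δ_i − Δ_(i-1)) read
  2·M_0 + 10·M_1 + 3·M_2 = 6(Δ_1 - Δ_0) = 12
Natural end conditions: M_0 = M_2 = 0.
Solving: M_0 = 0, M_1 = 6/5, M_2 = 0.

1.2000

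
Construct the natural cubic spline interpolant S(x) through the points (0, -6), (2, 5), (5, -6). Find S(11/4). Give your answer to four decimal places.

Put M_i = S'' at the i-th knot. Here h = (2, 3) and Δ = (11/2, -11/3), so the interior equations h_(i-1)·M_(i-1) + 2(h_(i-1)+h_i)·M_i + h_i·M_(i+1) = 6(Δ_i − Δ_(i-1)) read
  2·M_0 + 10·M_1 + 3·M_2 = 6(Δ_1 - Δ_0) = -55
Natural end conditions: M_0 = M_2 = 0.
Solving the tridiagonal system: M_0 = 0, M_1 = -11/2, M_2 = 0.
On [2, 5], S(x) = 5 + 11/6·(x - 2) - 11/4·(x - 2)² + 11/36·(x - 2)³.
With (x - 2) = 3/4: S(11/4) = 1269/256.

4.9570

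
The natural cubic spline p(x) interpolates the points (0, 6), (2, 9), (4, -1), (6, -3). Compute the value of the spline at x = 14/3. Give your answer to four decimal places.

-2.7778

With σ_i denoting the second derivative at x_i, h_i = 2, 2, 2, and Δ_i = (y_(i+1) − y_i)/h_i = 3/2, -5, -1:
  2·σ_0 + 8·σ_1 + 2·σ_2 = 6(Δ_1 - Δ_0) = -39
  2·σ_1 + 8·σ_2 + 2·σ_3 = 6(Δ_2 - Δ_1) = 24
Natural end conditions: σ_0 = σ_3 = 0.
Forward elimination and back-substitution give σ_0 = 0, σ_1 = -6, σ_2 = 9/2, σ_3 = 0.
On [4, 6], p(x) = -1 - 4·(x - 4) + 9/4·(x - 4)² - 3/8·(x - 4)³.
With (x - 4) = 2/3: p(14/3) = -25/9.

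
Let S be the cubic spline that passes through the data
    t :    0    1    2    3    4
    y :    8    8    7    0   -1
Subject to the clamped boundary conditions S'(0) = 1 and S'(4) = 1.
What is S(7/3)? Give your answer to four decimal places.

Let M_i = S''(x_i). Step sizes h_i = 1, 1, 1, 1; slopes of the chords Δ_i = (y_(i+1) - y_i)/h_i = 0, -1, -7, -1.
  1·M_0 + 4·M_1 + 1·M_2 = 6(Δ_1 - Δ_0) = -6
  1·M_1 + 4·M_2 + 1·M_3 = 6(Δ_2 - Δ_1) = -36
  1·M_2 + 4·M_3 + 1·M_4 = 6(Δ_3 - Δ_2) = 36
Clamped end conditions give two more equations: 2h_0·M_0 + h_0·M_1 = 6(Δ_0 - S'(0)) = -6 and h_3·M_3 + 2h_3·M_4 = 6(S'(4) - Δ_3) = 12.
Solving: M_0 = -123/28, M_1 = 39/14, M_2 = -51/4, M_3 = 171/14, M_4 = -3/28.
On [2, 3], S(t) = 7 - 67/14·(t - 2) - 51/8·(t - 2)² + 233/56·(t - 2)³.
With (t - 2) = 1/3: S(7/3) = 3667/756.

4.8505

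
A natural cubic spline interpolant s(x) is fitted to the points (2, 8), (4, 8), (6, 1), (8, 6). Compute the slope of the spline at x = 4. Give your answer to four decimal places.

Put m_i = s'' at the i-th knot. Here h = (2, 2, 2) and Δ = (0, -7/2, 5/2), so the interior equations h_(i-1)·m_(i-1) + 2(h_(i-1)+h_i)·m_i + h_i·m_(i+1) = 6(Δ_i − Δ_(i-1)) read
  2·m_0 + 8·m_1 + 2·m_2 = 6(Δ_1 - Δ_0) = -21
  2·m_1 + 8·m_2 + 2·m_3 = 6(Δ_2 - Δ_1) = 36
Natural end conditions: m_0 = m_3 = 0.
Solving: m_0 = 0, m_1 = -4, m_2 = 11/2, m_3 = 0.
On [4, 6], s'(x) = b_1 + 2c_1·(x - 4) + 3d_1·(x - 4)² with b_1 = Δ_1 - h_1(2m_1 + m_2)/6 = -8/3, c_1 = m_1/2 = -2, d_1 = (m_2 - m_1)/(6h_1) = 19/24. So s'(4) = -8/3.

-2.6667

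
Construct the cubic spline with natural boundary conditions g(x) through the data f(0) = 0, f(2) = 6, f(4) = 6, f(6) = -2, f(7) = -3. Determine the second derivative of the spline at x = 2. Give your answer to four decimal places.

Write M_i for g''(x_i). With h_i = 2, 2, 2, 1 and divided differences Δ_i = 3, 0, -4, -1, the continuity of g' gives the tridiagonal system
  2·M_0 + 8·M_1 + 2·M_2 = 6(Δ_1 - Δ_0) = -18
  2·M_1 + 8·M_2 + 2·M_3 = 6(Δ_2 - Δ_1) = -24
  2·M_2 + 6·M_3 + 1·M_4 = 6(Δ_3 - Δ_2) = 18
Natural end conditions: M_0 = M_4 = 0.
Solving the tridiagonal system: M_0 = 0, M_1 = -54/41, M_2 = -153/41, M_3 = 174/41, M_4 = 0.

-1.3171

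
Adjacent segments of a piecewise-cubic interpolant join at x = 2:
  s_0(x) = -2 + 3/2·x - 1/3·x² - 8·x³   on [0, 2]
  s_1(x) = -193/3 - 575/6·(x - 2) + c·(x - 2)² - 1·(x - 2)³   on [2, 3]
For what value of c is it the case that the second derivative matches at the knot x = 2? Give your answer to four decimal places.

-48.3333

s_0''(x) = -2/3 - 48·x, so s_0''(2) = -290/3. On the right, s_1''(2) = 2c, so c = -145/3.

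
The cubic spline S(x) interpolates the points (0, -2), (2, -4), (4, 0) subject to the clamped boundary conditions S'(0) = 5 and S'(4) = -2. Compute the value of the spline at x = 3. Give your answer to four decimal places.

-1.5000

Write M_i for S''(x_i). With h_i = 2, 2 and divided differences Δ_i = -1, 2, the continuity of S' gives the tridiagonal system
  2·M_0 + 8·M_1 + 2·M_2 = 6(Δ_1 - Δ_0) = 18
Clamped end conditions give two more equations: 2h_0·M_0 + h_0·M_1 = 6(Δ_0 - S'(0)) = -36 and h_1·M_1 + 2h_1·M_2 = 6(S'(4) - Δ_1) = -24.
Hence M_0 = -13, M_1 = 8, M_2 = -10.
On [2, 4], S(x) = -4 + 0·(x - 2) + 4·(x - 2)² - 3/2·(x - 2)³.
With (x - 2) = 1: S(3) = -3/2.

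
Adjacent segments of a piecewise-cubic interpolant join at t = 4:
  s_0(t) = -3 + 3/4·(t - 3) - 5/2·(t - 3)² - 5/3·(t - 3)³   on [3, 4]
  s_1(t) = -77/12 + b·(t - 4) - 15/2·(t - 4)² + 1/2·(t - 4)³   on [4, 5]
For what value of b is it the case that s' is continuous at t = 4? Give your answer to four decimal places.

s_0'(t) = 3/4 - 5·(t - 3) - 5·(t - 3)², so s_0'(4) = -37/4. On the right, s_1'(4) = b, so b = -37/4.

-9.2500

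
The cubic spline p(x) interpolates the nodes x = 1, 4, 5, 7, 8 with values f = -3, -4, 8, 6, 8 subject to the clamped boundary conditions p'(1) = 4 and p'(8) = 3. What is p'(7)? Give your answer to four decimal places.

Put σ_i = p'' at the i-th knot. Here h = (3, 1, 2, 1) and Δ = (-1/3, 12, -1, 2), so the interior equations h_(i-1)·σ_(i-1) + 2(h_(i-1)+h_i)·σ_i + h_i·σ_(i+1) = 6(Δ_i − Δ_(i-1)) read
  3·σ_0 + 8·σ_1 + 1·σ_2 = 6(Δ_1 - Δ_0) = 74
  1·σ_1 + 6·σ_2 + 2·σ_3 = 6(Δ_2 - Δ_1) = -78
  2·σ_2 + 6·σ_3 + 1·σ_4 = 6(Δ_3 - Δ_2) = 18
Clamped end conditions give two more equations: 2h_0·σ_0 + h_0·σ_1 = 6(Δ_0 - p'(1)) = -26 and h_3·σ_3 + 2h_3·σ_4 = 6(p'(8) - Δ_3) = 6.
Hence σ_0 = -2284/183, σ_1 = 994/61, σ_2 = -1154/61, σ_3 = 586/61, σ_4 = -110/61.
On [7, 8], p'(x) = b_3 + 2c_3·(x - 7) + 3d_3·(x - 7)² with b_3 = Δ_3 - h_3(2σ_3 + σ_4)/6 = -55/61, c_3 = σ_3/2 = 293/61, d_3 = (σ_4 - σ_3)/(6h_3) = -116/61. So p'(7) = -55/61.

-0.9016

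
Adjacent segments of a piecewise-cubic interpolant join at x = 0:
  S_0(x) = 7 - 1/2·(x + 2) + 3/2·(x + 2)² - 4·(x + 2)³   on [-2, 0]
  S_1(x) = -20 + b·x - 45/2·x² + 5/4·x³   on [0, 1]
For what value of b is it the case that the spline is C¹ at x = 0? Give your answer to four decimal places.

S_0'(x) = -1/2 + 3·(x + 2) - 12·(x + 2)², so S_0'(0) = -85/2. On the right, S_1'(0) = b, so b = -85/2.

-42.5000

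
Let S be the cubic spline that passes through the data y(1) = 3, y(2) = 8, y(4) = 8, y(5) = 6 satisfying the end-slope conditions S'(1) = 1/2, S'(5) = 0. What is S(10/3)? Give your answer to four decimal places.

With M_i denoting the second derivative at x_i, h_i = 1, 2, 1, and Δ_i = (y_(i+1) − y_i)/h_i = 5, 0, -2:
  1·M_0 + 6·M_1 + 2·M_2 = 6(Δ_1 - Δ_0) = -30
  2·M_1 + 6·M_2 + 1·M_3 = 6(Δ_2 - Δ_1) = -12
Clamped end conditions give two more equations: 2h_0·M_0 + h_0·M_1 = 6(Δ_0 - S'(1)) = 27 and h_2·M_2 + 2h_2·M_3 = 6(S'(5) - Δ_2) = 12.
Hence M_0 = 608/35, M_1 = -271/35, M_2 = -16/35, M_3 = 218/35.
On [2, 4], S(t) = 8 + 186/35·(t - 2) - 271/70·(t - 2)² + 17/28·(t - 2)³.
With (t - 2) = 4/3: S(10/3) = 9112/945.

9.6423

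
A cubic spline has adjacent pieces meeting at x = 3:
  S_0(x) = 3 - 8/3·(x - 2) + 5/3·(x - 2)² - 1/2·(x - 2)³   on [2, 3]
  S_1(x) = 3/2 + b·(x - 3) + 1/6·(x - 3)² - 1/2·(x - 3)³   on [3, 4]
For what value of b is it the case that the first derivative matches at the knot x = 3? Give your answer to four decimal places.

S_0'(x) = -8/3 + 10/3·(x - 2) - 3/2·(x - 2)², so S_0'(3) = -5/6. On the right, S_1'(3) = b, so b = -5/6.

-0.8333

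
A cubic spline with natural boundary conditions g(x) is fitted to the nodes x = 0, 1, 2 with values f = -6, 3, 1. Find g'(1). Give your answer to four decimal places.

Let m_i = g''(x_i). Step sizes h_i = 1, 1; slopes of the chords Δ_i = (y_(i+1) - y_i)/h_i = 9, -2.
  1·m_0 + 4·m_1 + 1·m_2 = 6(Δ_1 - Δ_0) = -66
Natural end conditions: m_0 = m_2 = 0.
Solving the tridiagonal system: m_0 = 0, m_1 = -33/2, m_2 = 0.
On [1, 2], g'(x) = b_1 + 2c_1·(x - 1) + 3d_1·(x - 1)² with b_1 = Δ_1 - h_1(2m_1 + m_2)/6 = 7/2, c_1 = m_1/2 = -33/4, d_1 = (m_2 - m_1)/(6h_1) = 11/4. So g'(1) = 7/2.

3.5000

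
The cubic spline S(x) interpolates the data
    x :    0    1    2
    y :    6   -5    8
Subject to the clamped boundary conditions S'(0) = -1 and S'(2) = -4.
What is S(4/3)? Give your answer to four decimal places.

-0.9259

Put M_i = S'' at the i-th knot. Here h = (1, 1) and Δ = (-11, 13), so the interior equations h_(i-1)·M_(i-1) + 2(h_(i-1)+h_i)·M_i + h_i·M_(i+1) = 6(Δ_i − Δ_(i-1)) read
  1·M_0 + 4·M_1 + 1·M_2 = 6(Δ_1 - Δ_0) = 144
Clamped end conditions give two more equations: 2h_0·M_0 + h_0·M_1 = 6(Δ_0 - S'(0)) = -60 and h_1·M_1 + 2h_1·M_2 = 6(S'(2) - Δ_1) = -102.
Solving the tridiagonal system: M_0 = -135/2, M_1 = 75, M_2 = -177/2.
On [1, 2], S(x) = -5 + 11/4·(x - 1) + 75/2·(x - 1)² - 109/4·(x - 1)³.
With (x - 1) = 1/3: S(4/3) = -25/27.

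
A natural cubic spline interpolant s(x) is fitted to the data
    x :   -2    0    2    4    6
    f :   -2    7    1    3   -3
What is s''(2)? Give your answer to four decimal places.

5.8929

Write m_i for s''(x_i). With h_i = 2, 2, 2, 2 and divided differences Δ_i = 9/2, -3, 1, -3, the continuity of s' gives the tridiagonal system
  2·m_0 + 8·m_1 + 2·m_2 = 6(Δ_1 - Δ_0) = -45
  2·m_1 + 8·m_2 + 2·m_3 = 6(Δ_2 - Δ_1) = 24
  2·m_2 + 8·m_3 + 2·m_4 = 6(Δ_3 - Δ_2) = -24
Natural end conditions: m_0 = m_4 = 0.
Hence m_0 = 0, m_1 = -795/112, m_2 = 165/28, m_3 = -501/112, m_4 = 0.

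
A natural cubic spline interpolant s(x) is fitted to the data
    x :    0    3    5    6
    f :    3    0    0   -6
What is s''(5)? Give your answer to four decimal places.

Let m_i = s''(x_i). Step sizes h_i = 3, 2, 1; slopes of the chords Δ_i = (y_(i+1) - y_i)/h_i = -1, 0, -6.
  3·m_0 + 10·m_1 + 2·m_2 = 6(Δ_1 - Δ_0) = 6
  2·m_1 + 6·m_2 + 1·m_3 = 6(Δ_2 - Δ_1) = -36
Natural end conditions: m_0 = m_3 = 0.
Solving: m_0 = 0, m_1 = 27/14, m_2 = -93/14, m_3 = 0.

-6.6429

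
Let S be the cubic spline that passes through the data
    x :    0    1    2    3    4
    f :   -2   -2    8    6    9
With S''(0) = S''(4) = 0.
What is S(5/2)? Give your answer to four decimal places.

7.7969

Let M_i = S''(x_i). Step sizes h_i = 1, 1, 1, 1; slopes of the chords Δ_i = (y_(i+1) - y_i)/h_i = 0, 10, -2, 3.
  1·M_0 + 4·M_1 + 1·M_2 = 6(Δ_1 - Δ_0) = 60
  1·M_1 + 4·M_2 + 1·M_3 = 6(Δ_2 - Δ_1) = -72
  1·M_2 + 4·M_3 + 1·M_4 = 6(Δ_3 - Δ_2) = 30
Natural end conditions: M_0 = M_4 = 0.
Solving the tridiagonal system: M_0 = 0, M_1 = 87/4, M_2 = -27, M_3 = 57/4, M_4 = 0.
On [2, 3], S(x) = 8 + 37/8·(x - 2) - 27/2·(x - 2)² + 55/8·(x - 2)³.
With (x - 2) = 1/2: S(5/2) = 499/64.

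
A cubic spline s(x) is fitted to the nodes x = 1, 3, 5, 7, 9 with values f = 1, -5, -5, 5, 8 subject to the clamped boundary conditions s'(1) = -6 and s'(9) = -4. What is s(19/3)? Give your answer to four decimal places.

Write σ_i for s''(x_i). With h_i = 2, 2, 2, 2 and divided differences Δ_i = -3, 0, 5, 3/2, the continuity of s' gives the tridiagonal system
  2·σ_0 + 8·σ_1 + 2·σ_2 = 6(Δ_1 - Δ_0) = 18
  2·σ_1 + 8·σ_2 + 2·σ_3 = 6(Δ_2 - Δ_1) = 30
  2·σ_2 + 8·σ_3 + 2·σ_4 = 6(Δ_3 - Δ_2) = -21
Clamped end conditions give two more equations: 2h_0·σ_0 + h_0·σ_1 = 6(Δ_0 - s'(1)) = 18 and h_3·σ_3 + 2h_3·σ_4 = 6(s'(9) - Δ_3) = -33.
Solving the tridiagonal system: σ_0 = 499/112, σ_1 = 5/56, σ_2 = 67/16, σ_3 = -103/56, σ_4 = -821/112.
On [5, 7], s(x) = -5 + 79/28·(x - 5) + 67/32·(x - 5)² - 225/448·(x - 5)³.
With (x - 5) = 4/3: s(19/3) = 163/126.

1.2937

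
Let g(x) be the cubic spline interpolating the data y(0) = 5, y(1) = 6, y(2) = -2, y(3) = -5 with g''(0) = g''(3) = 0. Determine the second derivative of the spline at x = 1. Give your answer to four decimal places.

-16.4000

Put M_i = g'' at the i-th knot. Here h = (1, 1, 1) and Δ = (1, -8, -3), so the interior equations h_(i-1)·M_(i-1) + 2(h_(i-1)+h_i)·M_i + h_i·M_(i+1) = 6(Δ_i − Δ_(i-1)) read
  1·M_0 + 4·M_1 + 1·M_2 = 6(Δ_1 - Δ_0) = -54
  1·M_1 + 4·M_2 + 1·M_3 = 6(Δ_2 - Δ_1) = 30
Natural end conditions: M_0 = M_3 = 0.
Solving the tridiagonal system: M_0 = 0, M_1 = -82/5, M_2 = 58/5, M_3 = 0.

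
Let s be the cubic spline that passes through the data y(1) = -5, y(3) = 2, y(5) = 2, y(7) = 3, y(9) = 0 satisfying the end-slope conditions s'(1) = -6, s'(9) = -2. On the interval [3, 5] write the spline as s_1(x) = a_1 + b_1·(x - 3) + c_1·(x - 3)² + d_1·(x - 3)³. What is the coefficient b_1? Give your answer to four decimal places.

4.2946

Write M_i for s''(x_i). With h_i = 2, 2, 2, 2 and divided differences Δ_i = 7/2, 0, 1/2, -3/2, the continuity of s' gives the tridiagonal system
  2·M_0 + 8·M_1 + 2·M_2 = 6(Δ_1 - Δ_0) = -21
  2·M_1 + 8·M_2 + 2·M_3 = 6(Δ_2 - Δ_1) = 3
  2·M_2 + 8·M_3 + 2·M_4 = 6(Δ_3 - Δ_2) = -12
Clamped end conditions give two more equations: 2h_0·M_0 + h_0·M_1 = 6(Δ_0 - s'(1)) = 57 and h_3·M_3 + 2h_3·M_4 = 6(s'(9) - Δ_3) = -3.
Forward elimination and back-substitution give M_0 = 2039/112, M_1 = -443/56, M_2 = 47/16, M_3 = -131/56, M_4 = 47/112.
On [3, 5], with s_1(x) = a_1 + b_1·(x - 3) + c_1·(x - 3)² + d_1·(x - 3)³: c_1 = M_1/2 = -443/112, d_1 = (M_2 - M_1)/(6h_1) = 405/448, b_1 = Δ_1 - h_1(2M_1 + M_2)/6 = 481/112.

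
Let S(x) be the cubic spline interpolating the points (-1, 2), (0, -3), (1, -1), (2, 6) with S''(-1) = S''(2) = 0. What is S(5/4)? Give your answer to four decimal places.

With M_i denoting the second derivative at x_i, h_i = 1, 1, 1, and Δ_i = (y_(i+1) − y_i)/h_i = -5, 2, 7:
  1·M_0 + 4·M_1 + 1·M_2 = 6(Δ_1 - Δ_0) = 42
  1·M_1 + 4·M_2 + 1·M_3 = 6(Δ_2 - Δ_1) = 30
Natural end conditions: M_0 = M_3 = 0.
Forward elimination and back-substitution give M_0 = 0, M_1 = 46/5, M_2 = 26/5, M_3 = 0.
On [1, 2], S(x) = -1 + 79/15·(x - 1) + 13/5·(x - 1)² - 13/15·(x - 1)³.
With (x - 1) = 1/4: S(5/4) = 149/320.

0.4656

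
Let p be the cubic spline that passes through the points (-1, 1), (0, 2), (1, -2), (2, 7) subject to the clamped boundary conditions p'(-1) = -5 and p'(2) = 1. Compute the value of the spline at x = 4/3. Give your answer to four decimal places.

0.8519

Put σ_i = p'' at the i-th knot. Here h = (1, 1, 1) and Δ = (1, -4, 9), so the interior equations h_(i-1)·σ_(i-1) + 2(h_(i-1)+h_i)·σ_i + h_i·σ_(i+1) = 6(Δ_i − Δ_(i-1)) read
  1·σ_0 + 4·σ_1 + 1·σ_2 = 6(Δ_1 - Δ_0) = -30
  1·σ_1 + 4·σ_2 + 1·σ_3 = 6(Δ_2 - Δ_1) = 78
Clamped end conditions give two more equations: 2h_0·σ_0 + h_0·σ_1 = 6(Δ_0 - p'(-1)) = 36 and h_2·σ_2 + 2h_2·σ_3 = 6(p'(2) - Δ_2) = -48.
Solving: σ_0 = 30, σ_1 = -24, σ_2 = 36, σ_3 = -42.
On [1, 2], p(x) = -2 + 4·(x - 1) + 18·(x - 1)² - 13·(x - 1)³.
With (x - 1) = 1/3: p(4/3) = 23/27.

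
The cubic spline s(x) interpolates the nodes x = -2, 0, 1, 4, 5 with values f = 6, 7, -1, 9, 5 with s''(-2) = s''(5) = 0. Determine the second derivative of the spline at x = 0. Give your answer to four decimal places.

-10.8106

Write σ_i for s''(x_i). With h_i = 2, 1, 3, 1 and divided differences Δ_i = 1/2, -8, 10/3, -4, the continuity of s' gives the tridiagonal system
  2·σ_0 + 6·σ_1 + 1·σ_2 = 6(Δ_1 - Δ_0) = -51
  1·σ_1 + 8·σ_2 + 3·σ_3 = 6(Δ_2 - Δ_1) = 68
  3·σ_2 + 8·σ_3 + 1·σ_4 = 6(Δ_3 - Δ_2) = -44
Natural end conditions: σ_0 = σ_4 = 0.
Solving the tridiagonal system: σ_0 = 0, σ_1 = -3481/322, σ_2 = 2232/161, σ_3 = -3445/322, σ_4 = 0.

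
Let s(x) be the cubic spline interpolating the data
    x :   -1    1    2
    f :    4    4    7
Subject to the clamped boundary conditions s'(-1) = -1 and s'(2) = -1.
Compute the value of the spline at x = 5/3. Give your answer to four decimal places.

6.6296

With M_i denoting the second derivative at x_i, h_i = 2, 1, and Δ_i = (y_(i+1) − y_i)/h_i = 0, 3:
  2·M_0 + 6·M_1 + 1·M_2 = 6(Δ_1 - Δ_0) = 18
Clamped end conditions give two more equations: 2h_0·M_0 + h_0·M_1 = 6(Δ_0 - s'(-1)) = 6 and h_1·M_1 + 2h_1·M_2 = 6(s'(2) - Δ_1) = -24.
Solving the tridiagonal system: M_0 = -3/2, M_1 = 6, M_2 = -15.
On [1, 2], s(x) = 4 + 7/2·(x - 1) + 3·(x - 1)² - 7/2·(x - 1)³.
With (x - 1) = 2/3: s(5/3) = 179/27.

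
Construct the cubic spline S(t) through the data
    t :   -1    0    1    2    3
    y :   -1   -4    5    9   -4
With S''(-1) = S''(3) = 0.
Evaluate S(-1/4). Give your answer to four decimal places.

Let σ_i = S''(x_i). Step sizes h_i = 1, 1, 1, 1; slopes of the chords Δ_i = (y_(i+1) - y_i)/h_i = -3, 9, 4, -13.
  1·σ_0 + 4·σ_1 + 1·σ_2 = 6(Δ_1 - Δ_0) = 72
  1·σ_1 + 4·σ_2 + 1·σ_3 = 6(Δ_2 - Δ_1) = -30
  1·σ_2 + 4·σ_3 + 1·σ_4 = 6(Δ_3 - Δ_2) = -102
Natural end conditions: σ_0 = σ_4 = 0.
Forward elimination and back-substitution give σ_0 = 0, σ_1 = 549/28, σ_2 = -45/7, σ_3 = -669/28, σ_4 = 0.
On [-1, 0], S(t) = -1 - 351/56·(t + 1) + 0·(t + 1)² + 183/56·(t + 1)³.
With (t + 1) = 3/4: S(-1/4) = -2213/512.

-4.3223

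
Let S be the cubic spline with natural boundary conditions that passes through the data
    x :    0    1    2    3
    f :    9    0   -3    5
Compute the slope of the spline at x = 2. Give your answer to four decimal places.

2.9333

Write M_i for S''(x_i). With h_i = 1, 1, 1 and divided differences Δ_i = -9, -3, 8, the continuity of S' gives the tridiagonal system
  1·M_0 + 4·M_1 + 1·M_2 = 6(Δ_1 - Δ_0) = 36
  1·M_1 + 4·M_2 + 1·M_3 = 6(Δ_2 - Δ_1) = 66
Natural end conditions: M_0 = M_3 = 0.
Solving the tridiagonal system: M_0 = 0, M_1 = 26/5, M_2 = 76/5, M_3 = 0.
On [2, 3], S'(x) = b_2 + 2c_2·(x - 2) + 3d_2·(x - 2)² with b_2 = Δ_2 - h_2(2M_2 + M_3)/6 = 44/15, c_2 = M_2/2 = 38/5, d_2 = (M_3 - M_2)/(6h_2) = -38/15. So S'(2) = 44/15.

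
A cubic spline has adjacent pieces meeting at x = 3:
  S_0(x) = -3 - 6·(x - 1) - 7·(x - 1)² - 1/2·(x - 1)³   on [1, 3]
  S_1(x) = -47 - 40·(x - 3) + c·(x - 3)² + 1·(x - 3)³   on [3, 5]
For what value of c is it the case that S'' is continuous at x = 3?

-10

S_0''(x) = -14 - 3·(x - 1), so S_0''(3) = -20. On the right, S_1''(3) = 2c, so c = -10.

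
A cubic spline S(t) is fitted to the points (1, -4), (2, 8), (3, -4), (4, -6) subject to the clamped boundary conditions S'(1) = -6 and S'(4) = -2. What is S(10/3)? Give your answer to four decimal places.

-6.0099

With M_i denoting the second derivative at x_i, h_i = 1, 1, 1, and Δ_i = (y_(i+1) − y_i)/h_i = 12, -12, -2:
  1·M_0 + 4·M_1 + 1·M_2 = 6(Δ_1 - Δ_0) = -144
  1·M_1 + 4·M_2 + 1·M_3 = 6(Δ_2 - Δ_1) = 60
Clamped end conditions give two more equations: 2h_0·M_0 + h_0·M_1 = 6(Δ_0 - S'(1)) = 108 and h_2·M_2 + 2h_2·M_3 = 6(S'(4) - Δ_2) = 0.
Hence M_0 = 1312/15, M_1 = -1004/15, M_2 = 544/15, M_3 = -272/15.
On [3, 4], S(t) = -4 - 166/15·(t - 3) + 272/15·(t - 3)² - 136/15·(t - 3)³.
With (t - 3) = 1/3: S(10/3) = -2434/405.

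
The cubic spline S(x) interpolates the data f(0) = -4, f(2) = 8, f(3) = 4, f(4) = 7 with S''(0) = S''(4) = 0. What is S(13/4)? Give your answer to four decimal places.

Let m_i = S''(x_i). Step sizes h_i = 2, 1, 1; slopes of the chords Δ_i = (y_(i+1) - y_i)/h_i = 6, -4, 3.
  2·m_0 + 6·m_1 + 1·m_2 = 6(Δ_1 - Δ_0) = -60
  1·m_1 + 4·m_2 + 1·m_3 = 6(Δ_2 - Δ_1) = 42
Natural end conditions: m_0 = m_3 = 0.
Solving: m_0 = 0, m_1 = -282/23, m_2 = 312/23, m_3 = 0.
On [3, 4], S(x) = 4 - 35/23·(x - 3) + 156/23·(x - 3)² - 52/23·(x - 3)³.
With (x - 3) = 1/4: S(13/4) = 1475/368.

4.0082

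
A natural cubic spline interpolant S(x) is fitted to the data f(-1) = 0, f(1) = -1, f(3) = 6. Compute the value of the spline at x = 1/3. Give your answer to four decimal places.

-1.4074

Write M_i for S''(x_i). With h_i = 2, 2 and divided differences Δ_i = -1/2, 7/2, the continuity of S' gives the tridiagonal system
  2·M_0 + 8·M_1 + 2·M_2 = 6(Δ_1 - Δ_0) = 24
Natural end conditions: M_0 = M_2 = 0.
Hence M_0 = 0, M_1 = 3, M_2 = 0.
On [-1, 1], S(x) = 0 - 3/2·(x + 1) + 0·(x + 1)² + 1/4·(x + 1)³.
With (x + 1) = 4/3: S(1/3) = -38/27.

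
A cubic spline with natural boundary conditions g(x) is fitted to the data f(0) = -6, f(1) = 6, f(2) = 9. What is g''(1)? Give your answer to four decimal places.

-13.5000

Write M_i for g''(x_i). With h_i = 1, 1 and divided differences Δ_i = 12, 3, the continuity of g' gives the tridiagonal system
  1·M_0 + 4·M_1 + 1·M_2 = 6(Δ_1 - Δ_0) = -54
Natural end conditions: M_0 = M_2 = 0.
Solving the tridiagonal system: M_0 = 0, M_1 = -27/2, M_2 = 0.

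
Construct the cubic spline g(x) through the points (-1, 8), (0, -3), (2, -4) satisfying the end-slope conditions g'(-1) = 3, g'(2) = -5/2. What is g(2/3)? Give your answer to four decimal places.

Write M_i for g''(x_i). With h_i = 1, 2 and divided differences Δ_i = -11, -1/2, the continuity of g' gives the tridiagonal system
  1·M_0 + 6·M_1 + 2·M_2 = 6(Δ_1 - Δ_0) = 63
Clamped end conditions give two more equations: 2h_0·M_0 + h_0·M_1 = 6(Δ_0 - g'(-1)) = -84 and h_1·M_1 + 2h_1·M_2 = 6(g'(2) - Δ_1) = -12.
Solving: M_0 = -163/3, M_1 = 74/3, M_2 = -46/3.
On [0, 2], g(x) = -3 - 71/6·x + 37/3·x² - 10/3·x³.
With x = 2/3: g(2/3) = -518/81.

-6.3951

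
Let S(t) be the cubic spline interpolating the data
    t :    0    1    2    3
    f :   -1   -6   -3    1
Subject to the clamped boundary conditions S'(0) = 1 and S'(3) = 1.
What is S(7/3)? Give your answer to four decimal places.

-1.1778

Let M_i = S''(x_i). Step sizes h_i = 1, 1, 1; slopes of the chords Δ_i = (y_(i+1) - y_i)/h_i = -5, 3, 4.
  1·M_0 + 4·M_1 + 1·M_2 = 6(Δ_1 - Δ_0) = 48
  1·M_1 + 4·M_2 + 1·M_3 = 6(Δ_2 - Δ_1) = 6
Clamped end conditions give two more equations: 2h_0·M_0 + h_0·M_1 = 6(Δ_0 - S'(0)) = -36 and h_2·M_2 + 2h_2·M_3 = 6(S'(3) - Δ_2) = -18.
Solving the tridiagonal system: M_0 = -138/5, M_1 = 96/5, M_2 = -6/5, M_3 = -42/5.
On [2, 3], S(t) = -3 + 29/5·(t - 2) - 3/5·(t - 2)² - 6/5·(t - 2)³.
With (t - 2) = 1/3: S(7/3) = -53/45.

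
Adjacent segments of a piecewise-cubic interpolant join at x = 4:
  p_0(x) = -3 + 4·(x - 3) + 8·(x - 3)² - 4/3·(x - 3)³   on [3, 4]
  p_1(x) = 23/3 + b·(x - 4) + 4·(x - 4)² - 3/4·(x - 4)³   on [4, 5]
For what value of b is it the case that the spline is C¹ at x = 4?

p_0'(x) = 4 + 16·(x - 3) - 4·(x - 3)², so p_0'(4) = 16. On the right, p_1'(4) = b, so b = 16.

16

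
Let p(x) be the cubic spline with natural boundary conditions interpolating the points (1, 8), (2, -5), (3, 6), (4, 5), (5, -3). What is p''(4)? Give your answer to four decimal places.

-3.5357

Write m_i for p''(x_i). With h_i = 1, 1, 1, 1 and divided differences Δ_i = -13, 11, -1, -8, the continuity of p' gives the tridiagonal system
  1·m_0 + 4·m_1 + 1·m_2 = 6(Δ_1 - Δ_0) = 144
  1·m_1 + 4·m_2 + 1·m_3 = 6(Δ_2 - Δ_1) = -72
  1·m_2 + 4·m_3 + 1·m_4 = 6(Δ_3 - Δ_2) = -42
Natural end conditions: m_0 = m_4 = 0.
Hence m_0 = 0, m_1 = 1203/28, m_2 = -195/7, m_3 = -99/28, m_4 = 0.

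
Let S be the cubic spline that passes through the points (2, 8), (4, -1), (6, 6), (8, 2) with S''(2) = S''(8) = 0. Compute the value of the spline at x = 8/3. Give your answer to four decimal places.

Let σ_i = S''(x_i). Step sizes h_i = 2, 2, 2; slopes of the chords Δ_i = (y_(i+1) - y_i)/h_i = -9/2, 7/2, -2.
  2·σ_0 + 8·σ_1 + 2·σ_2 = 6(Δ_1 - Δ_0) = 48
  2·σ_1 + 8·σ_2 + 2·σ_3 = 6(Δ_2 - Δ_1) = -33
Natural end conditions: σ_0 = σ_3 = 0.
Forward elimination and back-substitution give σ_0 = 0, σ_1 = 15/2, σ_2 = -6, σ_3 = 0.
On [2, 4], S(x) = 8 - 7·(x - 2) + 0·(x - 2)² + 5/8·(x - 2)³.
With (x - 2) = 2/3: S(8/3) = 95/27.

3.5185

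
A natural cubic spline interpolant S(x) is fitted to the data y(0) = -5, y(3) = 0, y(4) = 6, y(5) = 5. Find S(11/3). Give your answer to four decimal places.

4.4883

Write σ_i for S''(x_i). With h_i = 3, 1, 1 and divided differences Δ_i = 5/3, 6, -1, the continuity of S' gives the tridiagonal system
  3·σ_0 + 8·σ_1 + 1·σ_2 = 6(Δ_1 - Δ_0) = 26
  1·σ_1 + 4·σ_2 + 1·σ_3 = 6(Δ_2 - Δ_1) = -42
Natural end conditions: σ_0 = σ_3 = 0.
Forward elimination and back-substitution give σ_0 = 0, σ_1 = 146/31, σ_2 = -362/31, σ_3 = 0.
On [3, 4], S(x) = 0 + 593/93·(x - 3) + 73/31·(x - 3)² - 254/93·(x - 3)³.
With (x - 3) = 2/3: S(11/3) = 11270/2511.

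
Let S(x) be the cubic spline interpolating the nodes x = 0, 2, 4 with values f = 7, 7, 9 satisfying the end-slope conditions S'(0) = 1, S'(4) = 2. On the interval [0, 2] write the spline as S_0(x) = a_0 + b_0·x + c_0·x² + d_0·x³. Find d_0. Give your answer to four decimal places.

Write M_i for S''(x_i). With h_i = 2, 2 and divided differences Δ_i = 0, 1, the continuity of S' gives the tridiagonal system
  2·M_0 + 8·M_1 + 2·M_2 = 6(Δ_1 - Δ_0) = 6
Clamped end conditions give two more equations: 2h_0·M_0 + h_0·M_1 = 6(Δ_0 - S'(0)) = -6 and h_1·M_1 + 2h_1·M_2 = 6(S'(4) - Δ_1) = 6.
Forward elimination and back-substitution give M_0 = -2, M_1 = 1, M_2 = 1.
On [0, 2], with S_0(x) = a_0 + b_0·x + c_0·x² + d_0·x³: c_0 = M_0/2 = -1, d_0 = (M_1 - M_0)/(6h_0) = 1/4, b_0 = Δ_0 - h_0(2M_0 + M_1)/6 = 1.

0.2500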